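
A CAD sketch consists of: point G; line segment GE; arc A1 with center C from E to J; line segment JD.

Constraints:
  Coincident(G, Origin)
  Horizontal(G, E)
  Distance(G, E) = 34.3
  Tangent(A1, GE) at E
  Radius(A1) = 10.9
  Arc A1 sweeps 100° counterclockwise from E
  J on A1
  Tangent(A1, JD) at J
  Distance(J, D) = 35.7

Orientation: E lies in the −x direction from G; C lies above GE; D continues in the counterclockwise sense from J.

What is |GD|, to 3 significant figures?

56.4

G is at the origin; GE is horizontal with |GE| = 34.3 and E on the −x side, so E = (-34.3, 0.00). A1 meets GE tangentially, so CE is at right angles to GE, so C = E + (0, 10.9) = (-34.3, 10.9). On A1, E sits at bearing -90° from C; a 100° counterclockwise sweep puts J at bearing 10°, so J = C + 10.9·(cos 10°, sin 10°) = (-23.6, 12.8). A1 meets JD tangentially, so CJ is at right angles to JD, so JD runs along (−sin 10°, cos 10°); with |JD| = 35.7, D = (-29.8, 48.0). Then |GD| = |D − G| = 56.4.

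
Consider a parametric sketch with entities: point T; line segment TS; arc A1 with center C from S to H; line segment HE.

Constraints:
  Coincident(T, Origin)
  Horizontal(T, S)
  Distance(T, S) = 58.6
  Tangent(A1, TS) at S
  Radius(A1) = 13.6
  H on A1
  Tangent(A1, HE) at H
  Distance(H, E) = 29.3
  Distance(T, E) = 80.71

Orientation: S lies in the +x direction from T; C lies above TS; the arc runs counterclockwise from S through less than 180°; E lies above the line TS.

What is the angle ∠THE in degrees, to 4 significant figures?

92.90°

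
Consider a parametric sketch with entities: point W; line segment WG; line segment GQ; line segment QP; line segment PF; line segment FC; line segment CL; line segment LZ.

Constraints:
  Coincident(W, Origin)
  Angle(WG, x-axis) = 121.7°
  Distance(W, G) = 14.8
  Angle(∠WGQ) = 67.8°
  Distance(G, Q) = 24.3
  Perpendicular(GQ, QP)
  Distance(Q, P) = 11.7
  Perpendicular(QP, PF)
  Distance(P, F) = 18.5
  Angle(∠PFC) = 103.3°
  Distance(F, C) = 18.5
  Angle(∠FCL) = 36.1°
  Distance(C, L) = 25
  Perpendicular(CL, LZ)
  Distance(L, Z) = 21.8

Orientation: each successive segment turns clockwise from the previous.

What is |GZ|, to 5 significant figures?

27.265

W is at the origin; WG runs at 121.7° with length 14.8, so G = (-7.7770, 12.592). ∠WGQ = 67.8° gives GQ at 9.5000° from the x-axis; with |GQ| = 24.3, Q = (16.190, 16.603). The perpendicularity gives QP at right angles to GQ, so QP runs at -80.500°; with |QP| = 11.7, P = (18.121, 5.0631). The perpendicularity gives PF at right angles to QP, so PF runs at -170.50°; with |PF| = 18.5, F = (-0.12547, 2.0097). ∠PFC = 103.3° gives FC at 112.80° from the x-axis; with |FC| = 18.5, C = (-7.2945, 19.064). ∠FCL = 36.1° gives CL at -31.100° from the x-axis; with |CL| = 25.0, L = (14.112, 6.1509). CL is perpendicular to LZ, so LZ runs at -121.10°; with |LZ| = 21.8, Z = (2.8517, -12.516). Then |GZ| = |Z − G| = 27.265.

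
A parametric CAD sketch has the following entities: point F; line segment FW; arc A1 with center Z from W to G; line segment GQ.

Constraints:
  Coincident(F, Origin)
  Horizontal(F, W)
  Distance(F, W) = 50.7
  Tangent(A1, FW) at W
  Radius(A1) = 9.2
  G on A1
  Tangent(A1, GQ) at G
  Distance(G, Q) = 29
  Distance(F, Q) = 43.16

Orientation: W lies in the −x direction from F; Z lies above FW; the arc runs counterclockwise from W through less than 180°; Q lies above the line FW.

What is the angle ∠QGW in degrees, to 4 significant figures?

148.0°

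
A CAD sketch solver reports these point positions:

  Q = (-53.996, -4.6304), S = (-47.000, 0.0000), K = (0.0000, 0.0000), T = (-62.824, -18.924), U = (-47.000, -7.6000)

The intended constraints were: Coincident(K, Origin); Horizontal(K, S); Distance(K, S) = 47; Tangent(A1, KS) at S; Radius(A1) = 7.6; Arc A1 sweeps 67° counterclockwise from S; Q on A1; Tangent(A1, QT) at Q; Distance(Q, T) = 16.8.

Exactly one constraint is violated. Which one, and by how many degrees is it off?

Tangent(A1, QT) at Q — off by 8.70°.

K = (0.00, 0.00) ✓; K.y = 0.00, S.y = 0.00 ✓; |KS| = 47.00 ✓; ∠(US, SK) = 90.00° ✓; |US| = 7.600 ✓; bearing(U→Q) − bearing(U→S) = 67.00° ✓; |UQ| = 7.600 ✓; ∠(UQ, QT) = 98.70° ✗; |QT| = 16.80 ✓.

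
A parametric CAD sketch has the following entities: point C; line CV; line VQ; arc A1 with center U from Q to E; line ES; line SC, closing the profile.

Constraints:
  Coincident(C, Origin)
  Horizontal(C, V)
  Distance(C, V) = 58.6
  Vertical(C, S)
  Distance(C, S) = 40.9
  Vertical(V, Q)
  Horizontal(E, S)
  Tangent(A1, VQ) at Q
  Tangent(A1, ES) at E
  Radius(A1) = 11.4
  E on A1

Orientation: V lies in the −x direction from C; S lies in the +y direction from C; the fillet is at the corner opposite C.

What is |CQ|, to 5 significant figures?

65.606

C is at the origin; C and V share the same y with |CV| = 58.6 and V on the −x side, so V = (-58.600, 0.0000). CS is vertical with |CS| = 40.9 and S on the +y side, so S = (0.0000, 40.900). The virtual corner opposite C is at (-58.600, 40.900). A1 meets VQ tangentially, so UQ is at right angles to VQ and A1 meets ES tangentially, so UE is at right angles to ES, with radius 11.4, so the center U sits 11.4 in from both sides at U = (-47.200, 29.500). That places the tangent points at Q = (-58.600, 29.500) on VQ and E = (-47.200, 40.900) on ES. Then |CQ| = |Q − C| = 65.606.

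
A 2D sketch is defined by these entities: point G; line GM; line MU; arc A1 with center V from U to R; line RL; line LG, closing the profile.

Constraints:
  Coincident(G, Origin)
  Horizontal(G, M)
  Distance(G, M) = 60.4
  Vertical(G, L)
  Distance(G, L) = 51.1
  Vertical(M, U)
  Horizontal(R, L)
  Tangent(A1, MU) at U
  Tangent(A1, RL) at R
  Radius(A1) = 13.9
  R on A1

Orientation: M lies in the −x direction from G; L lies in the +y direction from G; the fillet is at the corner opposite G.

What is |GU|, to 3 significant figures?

70.9

G is at the origin; G and M share the same y with |GM| = 60.4 and M on the −x side, so M = (-60.4, 0.00). GL is vertical with |GL| = 51.1 and L on the +y side, so L = (0.00, 51.1). The virtual corner opposite G is at (-60.4, 51.1). Tangency of A1 to MU means the radius VU is perpendicular to MU and the tangent condition forces VR to be normal to RL, with radius 13.9, so the center V sits 13.9 in from both sides at V = (-46.5, 37.2). That places the tangent points at U = (-60.4, 37.2) on MU and R = (-46.5, 51.1) on RL. Then |GU| = |U − G| = 70.9.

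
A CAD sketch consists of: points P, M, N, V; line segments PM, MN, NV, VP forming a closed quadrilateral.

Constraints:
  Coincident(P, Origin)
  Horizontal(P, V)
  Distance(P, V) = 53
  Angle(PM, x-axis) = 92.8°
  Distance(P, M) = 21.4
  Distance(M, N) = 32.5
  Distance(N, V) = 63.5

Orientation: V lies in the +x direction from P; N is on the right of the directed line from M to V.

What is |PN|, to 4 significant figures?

13.91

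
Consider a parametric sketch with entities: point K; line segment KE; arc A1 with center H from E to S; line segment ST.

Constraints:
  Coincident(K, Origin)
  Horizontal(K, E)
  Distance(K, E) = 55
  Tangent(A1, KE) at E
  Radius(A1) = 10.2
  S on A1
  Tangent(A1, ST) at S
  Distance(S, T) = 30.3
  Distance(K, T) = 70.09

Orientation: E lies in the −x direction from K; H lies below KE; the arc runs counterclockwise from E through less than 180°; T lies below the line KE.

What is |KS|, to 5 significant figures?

66.085

K is at the origin; K and E share the same y with |KE| = 55.0 and E on the −x side, so E = (-55.000, 0.0000). Since A1 is tangent to KE there, HE ⟂ KE, so H = E + (0, -10.2) = (-55.000, -10.200). Since HS ⟂ ST (tangency), |HT| = √(10.2² + 30.3²) = 31.971 regardless of where S sits on A1. So T lies on both circle(K, 70.09) and circle(H, 31.971); the below-KE intersection is T = (-55.996, -42.155). S is the foot of the tangent from T: S = (-64.764, -13.152).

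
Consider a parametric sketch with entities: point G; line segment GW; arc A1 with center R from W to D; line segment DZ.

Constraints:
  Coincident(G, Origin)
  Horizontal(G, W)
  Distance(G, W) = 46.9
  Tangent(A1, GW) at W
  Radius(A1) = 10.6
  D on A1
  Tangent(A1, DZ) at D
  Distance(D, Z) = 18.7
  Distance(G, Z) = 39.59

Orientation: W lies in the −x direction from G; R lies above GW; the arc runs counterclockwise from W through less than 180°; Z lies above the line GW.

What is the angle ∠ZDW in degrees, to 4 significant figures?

144.5°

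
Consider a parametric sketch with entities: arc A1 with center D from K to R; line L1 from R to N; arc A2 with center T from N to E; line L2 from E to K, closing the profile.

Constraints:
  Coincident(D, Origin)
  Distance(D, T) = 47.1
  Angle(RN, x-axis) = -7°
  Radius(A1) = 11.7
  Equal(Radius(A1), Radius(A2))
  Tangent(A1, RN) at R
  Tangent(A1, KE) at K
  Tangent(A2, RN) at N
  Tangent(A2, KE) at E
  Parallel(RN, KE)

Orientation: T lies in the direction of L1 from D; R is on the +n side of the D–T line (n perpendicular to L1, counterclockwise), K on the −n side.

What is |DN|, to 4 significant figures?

48.53

Tangency of A1 to both parallel lines with radius 11.7 puts R and K at D ± 11.7·n: R = (1.426, 11.61), K = (-1.426, -11.61). Equal radii place N and E the same way about T: N = T + 11.7·n = (48.17, 5.873), E = T − 11.7·n = (45.32, -17.35). Then |DN| = |N − D| = 48.53.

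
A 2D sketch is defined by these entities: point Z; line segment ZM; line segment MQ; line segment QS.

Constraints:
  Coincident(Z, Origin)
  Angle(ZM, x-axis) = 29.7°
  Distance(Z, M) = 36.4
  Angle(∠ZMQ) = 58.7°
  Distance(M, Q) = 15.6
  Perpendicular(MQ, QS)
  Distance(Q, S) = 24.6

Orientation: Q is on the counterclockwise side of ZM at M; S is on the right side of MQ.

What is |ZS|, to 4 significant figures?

55.80

∠ZMQ = 58.7°, so MQ runs at 29.7° + (180° − 58.7°) = 151.0° from the x-axis; with |MQ| = 15.6, Q = M + 15.6·(cos 151.0°, sin 151.0°) = (17.97, 25.60). MQ ⟂ QS; with |QS| = 24.6 on the right of MQ, S = Q + 24.6·(0.4848, 0.8746) = (29.90, 47.11). Then |ZS| = |S − Z| = 55.80.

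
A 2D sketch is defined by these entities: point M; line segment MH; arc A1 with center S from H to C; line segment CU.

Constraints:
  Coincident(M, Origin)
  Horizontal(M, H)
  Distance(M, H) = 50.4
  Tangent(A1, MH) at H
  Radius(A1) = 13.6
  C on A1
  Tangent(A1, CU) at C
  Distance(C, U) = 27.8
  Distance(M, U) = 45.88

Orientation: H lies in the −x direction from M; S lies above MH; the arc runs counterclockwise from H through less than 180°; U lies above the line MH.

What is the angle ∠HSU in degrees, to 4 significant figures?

135.7°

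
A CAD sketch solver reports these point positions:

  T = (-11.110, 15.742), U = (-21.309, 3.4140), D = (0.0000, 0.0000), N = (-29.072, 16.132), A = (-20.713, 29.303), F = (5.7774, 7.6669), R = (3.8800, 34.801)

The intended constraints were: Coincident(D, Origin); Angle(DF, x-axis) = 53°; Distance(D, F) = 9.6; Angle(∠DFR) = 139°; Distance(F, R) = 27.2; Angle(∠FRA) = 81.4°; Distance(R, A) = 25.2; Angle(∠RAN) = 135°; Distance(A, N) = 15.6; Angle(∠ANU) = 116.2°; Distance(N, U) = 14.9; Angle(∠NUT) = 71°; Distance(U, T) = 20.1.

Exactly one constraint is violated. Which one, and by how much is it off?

Distance(U, T) = 20.1 — off by 4.10.

D = (0.00, 0.00) ✓; DF at 53.00° ✓; |DF| = 9.600 ✓; ∠DFR = 139.0° ✓; |FR| = 27.20 ✓; ∠FRA = 81.40° ✓; |RA| = 25.20 ✓; ∠RAN = 135.0° ✓; |AN| = 15.60 ✓; ∠ANU = 116.2° ✓; |NU| = 14.90 ✓; ∠NUT = 71.00° ✓; |UT| = 16.00 ✗.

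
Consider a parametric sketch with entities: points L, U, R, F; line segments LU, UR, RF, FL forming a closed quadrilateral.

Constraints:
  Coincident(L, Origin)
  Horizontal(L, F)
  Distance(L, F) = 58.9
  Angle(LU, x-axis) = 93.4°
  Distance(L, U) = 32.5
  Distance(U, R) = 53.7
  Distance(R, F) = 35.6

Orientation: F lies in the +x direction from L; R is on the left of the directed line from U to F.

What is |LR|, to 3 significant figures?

62.4

Checks: |UR| = 53.70 ✓; |RF| = 35.60 ✓.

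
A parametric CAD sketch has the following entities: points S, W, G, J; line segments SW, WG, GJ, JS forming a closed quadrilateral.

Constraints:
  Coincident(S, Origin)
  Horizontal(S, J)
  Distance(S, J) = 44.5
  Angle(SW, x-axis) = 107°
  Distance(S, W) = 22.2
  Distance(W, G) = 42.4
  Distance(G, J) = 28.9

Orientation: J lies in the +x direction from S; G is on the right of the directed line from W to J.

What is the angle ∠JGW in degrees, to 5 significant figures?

99.815°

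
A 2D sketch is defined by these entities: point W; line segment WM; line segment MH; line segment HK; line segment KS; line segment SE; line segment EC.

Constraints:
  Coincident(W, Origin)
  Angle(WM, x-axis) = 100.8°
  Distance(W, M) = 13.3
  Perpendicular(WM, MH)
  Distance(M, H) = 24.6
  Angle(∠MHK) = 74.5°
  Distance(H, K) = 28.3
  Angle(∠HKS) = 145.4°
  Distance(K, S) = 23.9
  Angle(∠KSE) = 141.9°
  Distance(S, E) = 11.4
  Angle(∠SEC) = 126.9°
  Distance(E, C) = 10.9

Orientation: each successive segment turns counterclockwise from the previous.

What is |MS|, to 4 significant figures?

42.62

∠MHK = 74.5° gives HK at -63.70° from the x-axis; with |HK| = 28.3, K = (-14.12, -16.92). ∠HKS = 145.4° gives KS at -29.10° from the x-axis; with |KS| = 23.9, S = (6.766, -28.54). Then |MS| = |S − M| = 42.62.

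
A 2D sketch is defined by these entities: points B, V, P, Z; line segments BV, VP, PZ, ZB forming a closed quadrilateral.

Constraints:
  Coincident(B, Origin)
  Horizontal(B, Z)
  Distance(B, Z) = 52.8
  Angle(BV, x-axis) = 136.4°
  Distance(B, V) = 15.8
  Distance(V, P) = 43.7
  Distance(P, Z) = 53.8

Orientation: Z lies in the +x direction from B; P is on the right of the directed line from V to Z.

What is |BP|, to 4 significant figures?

29.51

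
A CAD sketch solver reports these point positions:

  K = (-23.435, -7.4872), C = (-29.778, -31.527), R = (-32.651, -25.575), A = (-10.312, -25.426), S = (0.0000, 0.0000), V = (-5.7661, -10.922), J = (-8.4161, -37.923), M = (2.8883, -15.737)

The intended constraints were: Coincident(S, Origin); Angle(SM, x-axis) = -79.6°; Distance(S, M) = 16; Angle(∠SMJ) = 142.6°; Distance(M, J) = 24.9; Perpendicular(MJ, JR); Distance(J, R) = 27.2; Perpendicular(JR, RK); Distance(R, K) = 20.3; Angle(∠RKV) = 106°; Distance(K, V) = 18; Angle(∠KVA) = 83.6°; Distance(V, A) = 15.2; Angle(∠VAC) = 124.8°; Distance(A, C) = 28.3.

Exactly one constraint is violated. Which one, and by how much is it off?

Distance(A, C) = 28.3 — off by 7.90.

S = (0.00, 0.00) ✓; SM at -79.60° ✓; |SM| = 16.00 ✓; ∠SMJ = 142.6° ✓; |MJ| = 24.90 ✓; ∠(MJ, JR) = 90.00° ✓; |JR| = 27.20 ✓; ∠(JR, RK) = 90.00° ✓; |RK| = 20.30 ✓; ∠RKV = 106.0° ✓; |KV| = 18.00 ✓; ∠KVA = 83.60° ✓; |VA| = 15.20 ✓; ∠VAC = 124.8° ✓; |AC| = 20.40 ✗.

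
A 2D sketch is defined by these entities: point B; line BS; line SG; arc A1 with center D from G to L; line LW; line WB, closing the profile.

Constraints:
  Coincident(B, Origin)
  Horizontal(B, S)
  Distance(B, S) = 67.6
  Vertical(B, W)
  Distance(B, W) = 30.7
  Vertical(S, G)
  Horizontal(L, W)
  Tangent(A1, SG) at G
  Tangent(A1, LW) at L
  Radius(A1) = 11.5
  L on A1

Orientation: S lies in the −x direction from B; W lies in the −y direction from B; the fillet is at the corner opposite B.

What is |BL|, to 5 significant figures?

63.951

B is at the origin; BS is horizontal with |BS| = 67.6 and S on the −x side, so S = (-67.600, 0.0000). BW is vertical with |BW| = 30.7 and W on the −y side, so W = (0.0000, -30.700). The virtual corner opposite B is at (-67.600, -30.700). The tangent condition forces DG to be normal to SG and since A1 is tangent to LW there, DL ⟂ LW, with radius 11.5, so the center D sits 11.5 in from both sides at D = (-56.100, -19.200). That places the tangent points at G = (-67.600, -19.200) on SG and L = (-56.100, -30.700) on LW. Then |BL| = |L − B| = 63.951.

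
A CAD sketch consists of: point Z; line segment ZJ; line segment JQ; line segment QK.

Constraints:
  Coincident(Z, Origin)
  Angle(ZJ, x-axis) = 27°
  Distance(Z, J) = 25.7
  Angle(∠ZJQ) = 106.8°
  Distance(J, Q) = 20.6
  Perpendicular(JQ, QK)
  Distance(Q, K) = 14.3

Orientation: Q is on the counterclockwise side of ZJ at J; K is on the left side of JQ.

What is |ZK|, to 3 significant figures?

29.9

Z is at the origin; ZJ runs at 27.0° with length 25.7, so J = 25.7·(cos 27.0°, sin 27.0°) = (22.9, 11.7). ∠ZJQ = 106.8°, so JQ runs at 27.0° + (180° − 106.8°) = 100° from the x-axis; with |JQ| = 20.6, Q = J + 20.6·(cos 100°, sin 100°) = (19.3, 31.9). The perpendicularity gives QK at right angles to JQ; with |QK| = 14.3 on the left of JQ, K = Q + 14.3·(-0.984, -0.177) = (5.18, 29.4). Then |ZK| = |K − Z| = 29.9.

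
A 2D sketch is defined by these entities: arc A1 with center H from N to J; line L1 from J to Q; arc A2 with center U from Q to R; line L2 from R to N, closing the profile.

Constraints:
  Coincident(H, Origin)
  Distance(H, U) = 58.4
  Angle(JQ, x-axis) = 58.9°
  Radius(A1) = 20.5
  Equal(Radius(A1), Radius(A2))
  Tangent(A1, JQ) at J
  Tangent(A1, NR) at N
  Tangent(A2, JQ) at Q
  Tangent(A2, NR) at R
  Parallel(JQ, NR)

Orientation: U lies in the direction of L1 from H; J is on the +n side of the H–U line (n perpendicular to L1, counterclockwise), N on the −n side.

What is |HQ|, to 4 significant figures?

61.89

The slot axis is L1's direction at 58.9°, so u = (cos 58.9°, sin 58.9°) = (0.5165, 0.8563) and n = (−sin 58.9°, cos 58.9°) = (-0.8563, 0.5165). H is at the origin and U lies 58.4 along u from H, so U = 58.4·u = (30.17, 50.01). Tangency of A1 to both parallel lines with radius 20.5 puts J and N at H ± 20.5·n: J = (-17.55, 10.59), N = (17.55, -10.59). Equal radii place Q and R the same way about U: Q = U + 20.5·n = (12.61, 60.59), R = U − 20.5·n = (47.72, 39.42). Then |HQ| = |Q − H| = 61.89.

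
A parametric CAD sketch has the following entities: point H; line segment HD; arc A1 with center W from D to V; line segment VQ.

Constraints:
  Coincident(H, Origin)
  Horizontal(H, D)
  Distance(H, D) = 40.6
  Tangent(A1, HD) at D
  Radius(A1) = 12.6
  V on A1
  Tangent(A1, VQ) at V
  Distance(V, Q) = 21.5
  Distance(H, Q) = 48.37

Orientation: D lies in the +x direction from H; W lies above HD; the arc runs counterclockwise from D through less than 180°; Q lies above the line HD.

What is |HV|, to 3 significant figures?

53.5

H is at the origin; HD is horizontal with |HD| = 40.6 and D on the +x side, so D = (40.6, 0.00). Since A1 is tangent to HD there, WD ⟂ HD, so W = D + (0, 12.6) = (40.6, 12.6). Since WV ⟂ VQ (tangency), |WQ| = √(12.6² + 21.5²) = 24.9 regardless of where V sits on A1. So Q lies on both circle(H, 48.37) and circle(W, 24.9); the above-HD intersection is Q = (32.2, 36.1). V is the foot of the tangent from Q: V = (48.7, 22.3).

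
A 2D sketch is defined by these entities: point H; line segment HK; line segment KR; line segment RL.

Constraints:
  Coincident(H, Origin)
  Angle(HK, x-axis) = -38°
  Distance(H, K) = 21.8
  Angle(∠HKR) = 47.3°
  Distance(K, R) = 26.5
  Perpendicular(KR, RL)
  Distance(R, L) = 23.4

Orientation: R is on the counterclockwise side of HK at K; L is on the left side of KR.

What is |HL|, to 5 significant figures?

13.846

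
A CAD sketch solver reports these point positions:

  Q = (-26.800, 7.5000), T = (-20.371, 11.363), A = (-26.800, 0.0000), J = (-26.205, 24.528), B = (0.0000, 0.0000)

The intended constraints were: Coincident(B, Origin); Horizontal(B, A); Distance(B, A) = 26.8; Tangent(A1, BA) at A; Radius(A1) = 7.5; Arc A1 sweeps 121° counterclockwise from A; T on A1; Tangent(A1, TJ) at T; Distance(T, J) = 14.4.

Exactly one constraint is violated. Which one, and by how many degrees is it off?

Tangent(A1, TJ) at T — off by 7.10°.

B = (0.00, 0.00) ✓; B.y = 0.00, A.y = 0.00 ✓; |BA| = 26.80 ✓; ∠(QA, AB) = 90.00° ✓; |QA| = 7.500 ✓; bearing(Q→T) − bearing(Q→A) = 121.0° ✓; |QT| = 7.500 ✓; ∠(QT, TJ) = 97.10° ✗; |TJ| = 14.40 ✓.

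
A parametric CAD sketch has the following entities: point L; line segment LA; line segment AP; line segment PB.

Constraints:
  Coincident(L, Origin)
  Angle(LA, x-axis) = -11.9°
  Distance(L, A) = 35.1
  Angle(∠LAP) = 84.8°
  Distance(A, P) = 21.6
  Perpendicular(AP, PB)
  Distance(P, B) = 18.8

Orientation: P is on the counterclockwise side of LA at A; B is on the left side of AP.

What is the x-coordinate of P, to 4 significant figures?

36.87

L is at the origin; LA runs at -11.9° with length 35.1, so A = 35.1·(cos -11.9°, sin -11.9°) = (34.35, -7.238). ∠LAP = 84.8°, so AP runs at -11.9° + (180° − 84.8°) = 83.30° from the x-axis; with |AP| = 21.6, P = A + 21.6·(cos 83.30°, sin 83.30°) = (36.87, 14.21). So P.x = 36.87.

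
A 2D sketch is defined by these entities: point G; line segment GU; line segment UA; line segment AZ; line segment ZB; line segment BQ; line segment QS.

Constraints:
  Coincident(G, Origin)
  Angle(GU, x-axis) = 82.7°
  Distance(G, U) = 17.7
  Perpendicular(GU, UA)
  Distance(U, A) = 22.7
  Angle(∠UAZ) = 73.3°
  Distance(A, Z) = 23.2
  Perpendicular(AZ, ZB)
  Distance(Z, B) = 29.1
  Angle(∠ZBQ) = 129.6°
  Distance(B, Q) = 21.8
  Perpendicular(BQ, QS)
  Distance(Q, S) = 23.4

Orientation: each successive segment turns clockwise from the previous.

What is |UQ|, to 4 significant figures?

21.25

G is at the origin; GU runs at 82.7° with length 17.7, so U = (2.249, 17.56). GU ⟂ UA, so UA runs at -7.300°; with |UA| = 22.7, A = (24.77, 14.67). ∠UAZ = 73.3° gives AZ at -114.0° from the x-axis; with |AZ| = 23.2, Z = (15.33, -6.522). The perpendicularity gives ZB at right angles to AZ, so ZB runs at 156.0°; with |ZB| = 29.1, B = (-11.26, 5.314). ∠ZBQ = 129.6° gives BQ at 105.6° from the x-axis; with |BQ| = 21.8, Q = (-17.12, 26.31). Then |UQ| = |Q − U| = 21.25.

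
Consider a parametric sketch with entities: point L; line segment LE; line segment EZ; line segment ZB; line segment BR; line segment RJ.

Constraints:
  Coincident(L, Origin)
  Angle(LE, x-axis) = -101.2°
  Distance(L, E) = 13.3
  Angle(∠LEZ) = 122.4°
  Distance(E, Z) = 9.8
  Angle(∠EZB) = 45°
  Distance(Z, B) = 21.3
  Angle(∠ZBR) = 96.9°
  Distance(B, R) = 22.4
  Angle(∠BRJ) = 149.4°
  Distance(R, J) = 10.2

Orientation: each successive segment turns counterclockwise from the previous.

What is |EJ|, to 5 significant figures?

27.848

L is at the origin; LE runs at -101.2° with length 13.3, so E = (-2.5833, -13.047). ∠LEZ = 122.4° gives EZ at -43.600° from the x-axis; with |EZ| = 9.8, Z = (4.5136, -19.805). ∠EZB = 45.0° gives ZB at 91.400° from the x-axis; with |ZB| = 21.3, B = (3.9932, 1.4887). ∠ZBR = 96.9° gives BR at 174.50° from the x-axis; with |BR| = 22.4, R = (-18.304, 3.6356). ∠BRJ = 149.4° gives RJ at -154.90° from the x-axis; with |RJ| = 10.2, J = (-27.541, -0.69122). Then |EJ| = |J − E| = 27.848.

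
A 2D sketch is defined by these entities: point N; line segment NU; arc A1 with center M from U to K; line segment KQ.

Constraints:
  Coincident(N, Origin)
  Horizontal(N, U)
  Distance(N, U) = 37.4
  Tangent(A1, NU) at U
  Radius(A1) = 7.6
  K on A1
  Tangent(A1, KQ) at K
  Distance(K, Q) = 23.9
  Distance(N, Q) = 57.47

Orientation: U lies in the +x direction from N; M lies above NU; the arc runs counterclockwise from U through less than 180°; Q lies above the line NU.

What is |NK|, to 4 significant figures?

45.31

N is at the origin; N and U share the same y with |NU| = 37.4 and U on the +x side, so U = (37.40, 0.000). The tangent condition forces MU to be normal to NU, so M = U + (0, 7.6) = (37.40, 7.600). Since MK ⟂ KQ (tangency), |MQ| = √(7.6² + 23.9²) = 25.08 regardless of where K sits on A1. So Q lies on both circle(N, 57.47) and circle(M, 25.08); the above-NU intersection is Q = (49.17, 29.74). K is the foot of the tangent from Q: K = (44.88, 6.233).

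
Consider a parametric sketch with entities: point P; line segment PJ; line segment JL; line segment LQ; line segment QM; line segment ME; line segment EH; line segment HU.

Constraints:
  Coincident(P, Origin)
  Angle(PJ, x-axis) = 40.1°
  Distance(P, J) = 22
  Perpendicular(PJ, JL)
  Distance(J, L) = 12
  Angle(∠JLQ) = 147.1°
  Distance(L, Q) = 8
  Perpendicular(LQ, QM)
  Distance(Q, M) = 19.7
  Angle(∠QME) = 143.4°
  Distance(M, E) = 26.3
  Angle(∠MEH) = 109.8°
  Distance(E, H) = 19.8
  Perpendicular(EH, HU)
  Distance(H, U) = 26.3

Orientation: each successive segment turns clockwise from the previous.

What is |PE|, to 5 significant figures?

18.485

P is at the origin; PJ runs at 40.1° with length 22.0, so J = (16.828, 14.171). PJ is perpendicular to JL, so JL runs at -49.900°; with |JL| = 12.0, L = (24.558, 4.9917). ∠JLQ = 147.1° gives LQ at -82.800° from the x-axis; with |LQ| = 8.0, Q = (25.560, -2.9453). The perpendicularity gives QM at right angles to LQ, so QM runs at -172.80°; with |QM| = 19.7, M = (6.0158, -5.4143). ∠QME = 143.4° gives ME at 150.60° from the x-axis; with |ME| = 26.3, E = (-16.897, 7.4964). Then |PE| = |E − P| = 18.485.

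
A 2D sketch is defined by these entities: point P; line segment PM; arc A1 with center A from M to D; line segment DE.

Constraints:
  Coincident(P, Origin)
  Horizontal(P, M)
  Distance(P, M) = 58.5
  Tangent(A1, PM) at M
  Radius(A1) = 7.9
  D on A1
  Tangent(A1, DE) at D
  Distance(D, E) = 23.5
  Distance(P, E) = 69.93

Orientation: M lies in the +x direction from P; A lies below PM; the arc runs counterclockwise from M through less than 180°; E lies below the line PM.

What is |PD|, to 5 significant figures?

52.690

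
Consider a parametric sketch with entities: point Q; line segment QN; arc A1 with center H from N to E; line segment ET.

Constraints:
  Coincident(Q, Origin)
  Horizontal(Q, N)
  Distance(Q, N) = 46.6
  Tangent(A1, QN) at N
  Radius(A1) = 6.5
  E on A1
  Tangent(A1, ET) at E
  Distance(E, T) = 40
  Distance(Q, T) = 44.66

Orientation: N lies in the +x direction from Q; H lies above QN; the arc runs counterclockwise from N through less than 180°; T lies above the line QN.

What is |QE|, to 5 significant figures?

52.298

Checks: ∠(HN, NQ) = 90.00° ✓; |HE| = 6.500 ✓; ∠(HE, ET) = 90.00° ✓; |ET| = 40.00 ✓; |QT| = 44.66 ✓.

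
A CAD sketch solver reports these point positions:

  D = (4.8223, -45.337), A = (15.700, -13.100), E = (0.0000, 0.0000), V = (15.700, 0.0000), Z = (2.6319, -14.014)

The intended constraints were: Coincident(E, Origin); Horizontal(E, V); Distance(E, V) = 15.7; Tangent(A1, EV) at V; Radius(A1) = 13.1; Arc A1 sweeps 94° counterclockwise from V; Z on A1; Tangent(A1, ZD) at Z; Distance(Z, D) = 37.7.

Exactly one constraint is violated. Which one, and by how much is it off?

Distance(Z, D) = 37.7 — off by 6.30.

E = (0.00, 0.00) ✓; E.y = 0.00, V.y = 0.00 ✓; |EV| = 15.70 ✓; ∠(AV, VE) = 90.00° ✓; |AV| = 13.10 ✓; bearing(A→Z) − bearing(A→V) = 94.00° ✓; |AZ| = 13.10 ✓; ∠(AZ, ZD) = 90.00° ✓; |ZD| = 31.40 ✗.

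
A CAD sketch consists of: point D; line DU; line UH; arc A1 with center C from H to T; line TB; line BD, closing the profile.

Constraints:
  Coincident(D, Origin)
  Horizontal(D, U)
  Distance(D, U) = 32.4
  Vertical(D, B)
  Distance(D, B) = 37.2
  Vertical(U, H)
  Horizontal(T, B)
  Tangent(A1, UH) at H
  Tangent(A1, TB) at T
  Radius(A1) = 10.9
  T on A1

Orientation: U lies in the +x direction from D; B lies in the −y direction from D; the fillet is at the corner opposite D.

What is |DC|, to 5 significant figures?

33.970

DB is vertical with |DB| = 37.2 and B on the −y side, so B = (0.0000, -37.200). The virtual corner opposite D is at (32.400, -37.200). The tangent condition forces CH to be normal to UH and the tangent condition forces CT to be normal to TB, with radius 10.9, so the center C sits 10.9 in from both sides at C = (21.500, -26.300). Then |DC| = |C − D| = 33.970.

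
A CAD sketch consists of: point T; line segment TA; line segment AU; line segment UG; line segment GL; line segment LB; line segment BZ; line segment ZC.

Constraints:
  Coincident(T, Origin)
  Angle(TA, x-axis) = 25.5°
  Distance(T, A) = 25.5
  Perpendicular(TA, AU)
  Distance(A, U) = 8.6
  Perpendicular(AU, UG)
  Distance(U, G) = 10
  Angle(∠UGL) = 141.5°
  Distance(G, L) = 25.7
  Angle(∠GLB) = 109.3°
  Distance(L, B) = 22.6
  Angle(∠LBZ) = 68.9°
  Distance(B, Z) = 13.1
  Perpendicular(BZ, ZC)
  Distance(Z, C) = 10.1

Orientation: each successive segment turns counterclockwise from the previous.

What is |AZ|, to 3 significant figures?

23.9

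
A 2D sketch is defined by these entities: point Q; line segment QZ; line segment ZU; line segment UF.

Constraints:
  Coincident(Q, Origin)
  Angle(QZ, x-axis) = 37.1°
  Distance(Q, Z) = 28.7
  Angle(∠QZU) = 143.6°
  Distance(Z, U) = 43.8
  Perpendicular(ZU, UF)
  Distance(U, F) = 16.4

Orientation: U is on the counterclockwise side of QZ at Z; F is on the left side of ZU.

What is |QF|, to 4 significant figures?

66.90

∠QZU = 143.6°, so ZU runs at 37.1° + (180° − 143.6°) = 73.50° from the x-axis; with |ZU| = 43.8, U = Z + 43.8·(cos 73.50°, sin 73.50°) = (35.33, 59.31). ZU is perpendicular to UF; with |UF| = 16.4 on the left of ZU, F = U + 16.4·(-0.9588, 0.2840) = (19.61, 63.97). Then |QF| = |F − Q| = 66.90.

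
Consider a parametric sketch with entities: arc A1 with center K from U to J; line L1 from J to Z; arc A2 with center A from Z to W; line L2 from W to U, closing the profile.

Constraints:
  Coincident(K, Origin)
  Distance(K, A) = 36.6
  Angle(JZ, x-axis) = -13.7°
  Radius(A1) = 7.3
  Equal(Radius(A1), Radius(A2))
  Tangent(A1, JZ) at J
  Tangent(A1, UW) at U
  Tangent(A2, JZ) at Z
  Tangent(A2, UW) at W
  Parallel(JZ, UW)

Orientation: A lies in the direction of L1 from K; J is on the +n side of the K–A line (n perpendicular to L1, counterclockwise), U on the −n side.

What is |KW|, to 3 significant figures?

37.3

The slot axis is L1's direction at -13.7°, so u = (cos -13.7°, sin -13.7°) = (0.972, -0.237) and n = (−sin -13.7°, cos -13.7°) = (0.237, 0.972). K is at the origin and A lies 36.6 along u from K, so A = 36.6·u = (35.6, -8.67). Tangency of A1 to both parallel lines with radius 7.3 puts J and U at K ± 7.3·n: J = (1.73, 7.09), U = (-1.73, -7.09). Equal radii place Z and W the same way about A: Z = A + 7.3·n = (37.3, -1.58), W = A − 7.3·n = (33.8, -15.8). Then |KW| = |W − K| = 37.3.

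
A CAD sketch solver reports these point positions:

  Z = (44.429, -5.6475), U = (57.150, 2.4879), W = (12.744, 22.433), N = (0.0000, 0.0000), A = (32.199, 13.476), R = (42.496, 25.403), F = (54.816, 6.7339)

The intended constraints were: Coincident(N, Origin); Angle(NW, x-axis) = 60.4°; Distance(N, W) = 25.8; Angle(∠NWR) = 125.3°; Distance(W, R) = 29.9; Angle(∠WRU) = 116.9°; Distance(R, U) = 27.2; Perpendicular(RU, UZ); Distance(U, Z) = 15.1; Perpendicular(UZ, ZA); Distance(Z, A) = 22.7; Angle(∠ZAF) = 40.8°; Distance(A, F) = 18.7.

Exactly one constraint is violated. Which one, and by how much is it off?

Distance(A, F) = 18.7 — off by 4.90.

N = (0.00, 0.00) ✓; NW at 60.40° ✓; |NW| = 25.80 ✓; ∠NWR = 125.3° ✓; |WR| = 29.90 ✓; ∠WRU = 116.9° ✓; |RU| = 27.20 ✓; ∠(RU, UZ) = 90.00° ✓; |UZ| = 15.10 ✓; ∠(UZ, ZA) = 90.00° ✓; |ZA| = 22.70 ✓; ∠ZAF = 40.80° ✓; |AF| = 23.60 ✗.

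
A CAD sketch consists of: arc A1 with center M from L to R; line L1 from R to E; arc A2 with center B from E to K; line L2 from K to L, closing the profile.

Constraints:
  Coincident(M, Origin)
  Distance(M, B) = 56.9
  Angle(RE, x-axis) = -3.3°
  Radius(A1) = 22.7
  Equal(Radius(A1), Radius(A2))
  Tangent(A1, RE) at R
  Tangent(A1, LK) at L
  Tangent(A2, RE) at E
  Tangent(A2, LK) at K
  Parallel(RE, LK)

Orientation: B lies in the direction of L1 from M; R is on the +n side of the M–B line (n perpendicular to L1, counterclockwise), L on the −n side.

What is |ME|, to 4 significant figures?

61.26

The slot axis is L1's direction at -3.3°, so u = (cos -3.3°, sin -3.3°) = (0.9983, -0.05756) and n = (−sin -3.3°, cos -3.3°) = (0.05756, 0.9983). M is at the origin and B lies 56.9 along u from M, so B = 56.9·u = (56.81, -3.275). Tangency of A1 to both parallel lines with radius 22.7 puts R and L at M ± 22.7·n: R = (1.307, 22.66), L = (-1.307, -22.66). Equal radii place E and K the same way about B: E = B + 22.7·n = (58.11, 19.39), K = B − 22.7·n = (55.50, -25.94). Then |ME| = |E − M| = 61.26.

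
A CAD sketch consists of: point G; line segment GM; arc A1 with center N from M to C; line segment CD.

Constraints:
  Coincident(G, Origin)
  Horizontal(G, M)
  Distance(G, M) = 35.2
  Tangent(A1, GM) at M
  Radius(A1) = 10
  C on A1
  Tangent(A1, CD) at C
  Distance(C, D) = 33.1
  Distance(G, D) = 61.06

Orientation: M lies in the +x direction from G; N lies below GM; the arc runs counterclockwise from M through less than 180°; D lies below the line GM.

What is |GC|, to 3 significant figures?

30.4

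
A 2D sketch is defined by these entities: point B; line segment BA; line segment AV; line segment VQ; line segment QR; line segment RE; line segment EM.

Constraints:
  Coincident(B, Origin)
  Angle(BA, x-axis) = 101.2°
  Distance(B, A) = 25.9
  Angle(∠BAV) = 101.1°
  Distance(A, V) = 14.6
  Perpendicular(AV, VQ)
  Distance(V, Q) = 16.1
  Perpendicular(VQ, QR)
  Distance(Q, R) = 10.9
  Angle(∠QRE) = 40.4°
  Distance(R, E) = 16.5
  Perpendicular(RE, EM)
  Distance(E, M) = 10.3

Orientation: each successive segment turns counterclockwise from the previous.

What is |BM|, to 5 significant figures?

30.462

B is at the origin; BA runs at 101.2° with length 25.9, so A = (-5.0307, 25.407). ∠BAV = 101.1° gives AV at -179.90° from the x-axis; with |AV| = 14.6, V = (-19.631, 25.381). AV is perpendicular to VQ, so VQ runs at -89.900°; with |VQ| = 16.1, Q = (-19.603, 9.2813). VQ ⟂ QR, so QR runs at 0.10000°; with |QR| = 10.9, R = (-8.7026, 9.3003). ∠QRE = 40.4° gives RE at 139.70° from the x-axis; with |RE| = 16.5, E = (-21.287, 19.972). RE ⟂ EM, so EM runs at -130.30°; with |EM| = 10.3, M = (-27.949, 12.117). Then |BM| = |M − B| = 30.462.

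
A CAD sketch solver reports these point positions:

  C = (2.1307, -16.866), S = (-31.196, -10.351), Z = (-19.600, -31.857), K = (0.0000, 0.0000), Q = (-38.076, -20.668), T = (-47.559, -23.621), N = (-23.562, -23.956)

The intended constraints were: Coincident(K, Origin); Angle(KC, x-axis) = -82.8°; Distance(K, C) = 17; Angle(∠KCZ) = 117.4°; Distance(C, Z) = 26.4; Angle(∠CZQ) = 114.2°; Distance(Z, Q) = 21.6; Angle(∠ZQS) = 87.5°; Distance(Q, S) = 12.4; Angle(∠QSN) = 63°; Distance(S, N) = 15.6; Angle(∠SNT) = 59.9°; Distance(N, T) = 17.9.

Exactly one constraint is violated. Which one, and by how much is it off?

Distance(N, T) = 17.9 — off by 6.10.

K = (0.00, 0.00) ✓; KC at -82.80° ✓; |KC| = 17.00 ✓; ∠KCZ = 117.4° ✓; |CZ| = 26.40 ✓; ∠CZQ = 114.2° ✓; |ZQ| = 21.60 ✓; ∠ZQS = 87.50° ✓; |QS| = 12.40 ✓; ∠QSN = 63.00° ✓; |SN| = 15.60 ✓; ∠SNT = 59.90° ✓; |NT| = 24.00 ✗.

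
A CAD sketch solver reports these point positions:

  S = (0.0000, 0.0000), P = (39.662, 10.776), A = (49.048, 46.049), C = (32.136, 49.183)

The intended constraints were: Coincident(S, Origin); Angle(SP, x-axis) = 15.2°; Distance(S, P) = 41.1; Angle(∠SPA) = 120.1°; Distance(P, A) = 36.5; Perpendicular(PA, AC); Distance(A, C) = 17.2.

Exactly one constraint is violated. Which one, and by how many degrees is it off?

Perpendicular(PA, AC) — off by 4.40°.

S = (0.00, 0.00) ✓; SP at 15.20° ✓; |SP| = 41.10 ✓; ∠SPA = 120.1° ✓; |PA| = 36.50 ✓; ∠(PA, AC) = 94.40° ✗; |AC| = 17.20 ✓.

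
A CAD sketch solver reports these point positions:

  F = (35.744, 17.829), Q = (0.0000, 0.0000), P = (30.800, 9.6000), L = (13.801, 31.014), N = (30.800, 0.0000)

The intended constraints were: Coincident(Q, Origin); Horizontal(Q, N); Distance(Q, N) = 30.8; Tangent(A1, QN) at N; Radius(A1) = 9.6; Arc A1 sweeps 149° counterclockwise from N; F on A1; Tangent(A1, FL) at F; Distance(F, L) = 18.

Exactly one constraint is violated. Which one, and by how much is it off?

Distance(F, L) = 18 — off by 7.60.

Q = (0.00, 0.00) ✓; Q.y = 0.00, N.y = 0.00 ✓; |QN| = 30.80 ✓; ∠(PN, NQ) = 90.00° ✓; |PN| = 9.600 ✓; bearing(P→F) − bearing(P→N) = 149.0° ✓; |PF| = 9.600 ✓; ∠(PF, FL) = 90.00° ✓; |FL| = 25.60 ✗.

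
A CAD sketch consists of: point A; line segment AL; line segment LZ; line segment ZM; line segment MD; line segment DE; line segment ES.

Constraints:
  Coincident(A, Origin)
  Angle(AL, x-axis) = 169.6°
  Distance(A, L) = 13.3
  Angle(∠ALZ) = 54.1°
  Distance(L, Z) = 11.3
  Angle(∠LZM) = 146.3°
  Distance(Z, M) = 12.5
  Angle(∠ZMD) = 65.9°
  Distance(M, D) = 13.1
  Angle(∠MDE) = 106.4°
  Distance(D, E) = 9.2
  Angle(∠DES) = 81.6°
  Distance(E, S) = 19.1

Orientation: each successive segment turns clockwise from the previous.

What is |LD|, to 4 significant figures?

17.50

∠LZM = 146.3° gives ZM at 10.00° from the x-axis; with |ZM| = 12.5, M = (7.398, 12.38). ∠ZMD = 65.9° gives MD at -104.1° from the x-axis; with |MD| = 13.1, D = (4.207, -0.3268). Then |LD| = |D − L| = 17.50.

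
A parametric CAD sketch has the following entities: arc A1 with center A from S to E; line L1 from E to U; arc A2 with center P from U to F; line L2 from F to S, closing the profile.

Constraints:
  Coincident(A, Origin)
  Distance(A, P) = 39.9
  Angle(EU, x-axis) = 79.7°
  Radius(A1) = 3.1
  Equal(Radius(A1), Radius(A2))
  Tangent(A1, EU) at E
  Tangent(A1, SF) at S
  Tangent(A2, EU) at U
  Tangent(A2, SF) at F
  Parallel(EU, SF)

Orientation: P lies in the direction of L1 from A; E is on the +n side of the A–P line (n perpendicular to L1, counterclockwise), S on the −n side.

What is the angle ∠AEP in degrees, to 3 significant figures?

85.6°

The slot axis is L1's direction at 79.7°, so u = (cos 79.7°, sin 79.7°) = (0.179, 0.984) and n = (−sin 79.7°, cos 79.7°) = (-0.984, 0.179). A is at the origin and P lies 39.9 along u from A, so P = 39.9·u = (7.13, 39.3). Tangency of A1 to both parallel lines with radius 3.1 puts E and S at A ± 3.1·n: E = (-3.05, 0.554), S = (3.05, -0.554). Then cos ∠AEP = EA·EP / (|EA||EP|), giving 85.6°.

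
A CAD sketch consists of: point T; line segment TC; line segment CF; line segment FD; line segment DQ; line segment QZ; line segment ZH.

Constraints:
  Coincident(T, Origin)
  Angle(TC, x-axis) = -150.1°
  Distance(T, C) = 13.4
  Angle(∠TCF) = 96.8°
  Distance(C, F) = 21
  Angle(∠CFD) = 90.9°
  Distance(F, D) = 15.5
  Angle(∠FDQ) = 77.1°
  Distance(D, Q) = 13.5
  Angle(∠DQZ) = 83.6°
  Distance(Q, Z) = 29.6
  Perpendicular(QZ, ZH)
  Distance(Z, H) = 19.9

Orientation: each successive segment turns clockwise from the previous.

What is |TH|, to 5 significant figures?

43.992

∠DQZ = 83.6° gives QZ at -161.70° from the x-axis; with |QZ| = 29.6, Z = (-34.348, -1.9442). QZ is perpendicular to ZH, so ZH runs at 108.30°; with |ZH| = 19.9, H = (-40.596, 16.949). Then |TH| = |H − T| = 43.992.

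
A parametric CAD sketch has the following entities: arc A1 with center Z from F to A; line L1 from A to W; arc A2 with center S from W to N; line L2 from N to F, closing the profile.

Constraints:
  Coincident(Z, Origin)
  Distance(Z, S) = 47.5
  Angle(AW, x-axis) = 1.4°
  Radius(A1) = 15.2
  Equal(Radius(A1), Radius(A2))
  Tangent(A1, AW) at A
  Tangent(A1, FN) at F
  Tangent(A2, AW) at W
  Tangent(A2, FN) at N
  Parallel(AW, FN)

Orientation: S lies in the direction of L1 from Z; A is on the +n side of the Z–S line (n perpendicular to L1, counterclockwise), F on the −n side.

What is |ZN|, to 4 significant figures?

49.87

The slot axis is L1's direction at 1.4°, so u = (cos 1.4°, sin 1.4°) = (0.9997, 0.02443) and n = (−sin 1.4°, cos 1.4°) = (-0.02443, 0.9997). Z is at the origin and S lies 47.5 along u from Z, so S = 47.5·u = (47.49, 1.161). Tangency of A1 to both parallel lines with radius 15.2 puts A and F at Z ± 15.2·n: A = (-0.3714, 15.20), F = (0.3714, -15.20). Equal radii place W and N the same way about S: W = S + 15.2·n = (47.11, 16.36), N = S − 15.2·n = (47.86, -14.03). Then |ZN| = |N − Z| = 49.87.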